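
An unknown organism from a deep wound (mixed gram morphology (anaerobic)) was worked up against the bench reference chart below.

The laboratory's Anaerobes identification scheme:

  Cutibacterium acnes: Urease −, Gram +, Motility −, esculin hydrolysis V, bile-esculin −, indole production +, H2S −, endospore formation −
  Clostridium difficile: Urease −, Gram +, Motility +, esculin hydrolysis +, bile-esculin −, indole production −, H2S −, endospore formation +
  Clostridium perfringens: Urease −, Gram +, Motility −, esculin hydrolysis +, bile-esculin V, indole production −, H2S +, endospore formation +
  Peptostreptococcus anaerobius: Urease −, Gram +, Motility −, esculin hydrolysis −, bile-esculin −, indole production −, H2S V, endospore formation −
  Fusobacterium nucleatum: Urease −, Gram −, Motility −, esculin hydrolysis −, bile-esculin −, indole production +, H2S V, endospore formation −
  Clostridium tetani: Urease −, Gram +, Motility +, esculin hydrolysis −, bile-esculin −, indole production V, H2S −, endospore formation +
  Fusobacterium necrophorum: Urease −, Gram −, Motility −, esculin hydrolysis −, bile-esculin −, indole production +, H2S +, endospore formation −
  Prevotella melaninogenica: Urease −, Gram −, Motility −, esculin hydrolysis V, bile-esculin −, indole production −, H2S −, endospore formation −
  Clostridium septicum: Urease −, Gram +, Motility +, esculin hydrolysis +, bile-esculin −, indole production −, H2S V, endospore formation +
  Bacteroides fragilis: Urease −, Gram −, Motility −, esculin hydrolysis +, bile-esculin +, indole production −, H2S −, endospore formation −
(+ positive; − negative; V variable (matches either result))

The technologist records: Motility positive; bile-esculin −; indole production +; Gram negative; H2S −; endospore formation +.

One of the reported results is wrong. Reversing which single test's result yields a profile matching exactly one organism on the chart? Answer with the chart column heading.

Gram

As reported, no row in the chart matches all 6 reactions.
Reversing H2S → still no organism matches.
Reversing bile-esculin → still no organism matches.
Reversing Gram (to +) → unique match: Clostridium tetani.
Reversing endospore formation → still no organism matches.
Reversing Motility → still no organism matches.
Reversing indole production → still no organism matches.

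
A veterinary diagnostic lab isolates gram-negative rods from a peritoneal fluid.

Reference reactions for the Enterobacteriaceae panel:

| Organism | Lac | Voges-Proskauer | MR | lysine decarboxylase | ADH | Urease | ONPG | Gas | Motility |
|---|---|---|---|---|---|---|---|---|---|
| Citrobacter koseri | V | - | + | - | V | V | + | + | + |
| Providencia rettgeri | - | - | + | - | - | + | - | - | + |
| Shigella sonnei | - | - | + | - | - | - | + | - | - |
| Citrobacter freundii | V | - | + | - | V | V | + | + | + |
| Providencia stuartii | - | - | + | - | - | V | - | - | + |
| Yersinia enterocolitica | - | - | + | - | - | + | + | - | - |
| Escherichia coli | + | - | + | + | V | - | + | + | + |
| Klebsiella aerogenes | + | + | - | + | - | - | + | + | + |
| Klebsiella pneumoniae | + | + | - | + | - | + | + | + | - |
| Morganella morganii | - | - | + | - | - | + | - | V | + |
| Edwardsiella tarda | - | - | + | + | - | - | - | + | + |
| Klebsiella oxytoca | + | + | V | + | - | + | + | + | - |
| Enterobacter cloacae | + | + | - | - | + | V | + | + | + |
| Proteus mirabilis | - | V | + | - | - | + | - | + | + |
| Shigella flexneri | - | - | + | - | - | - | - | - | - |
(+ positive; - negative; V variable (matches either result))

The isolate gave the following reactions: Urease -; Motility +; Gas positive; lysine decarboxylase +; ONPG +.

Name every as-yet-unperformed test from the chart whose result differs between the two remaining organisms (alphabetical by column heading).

MR, Voges-Proskauer

ONPG +: excludes 6 organisms — 9 left.
Motility +: excludes Shigella sonnei, Yersinia enterocolitica, Klebsiella pneumoniae, Klebsiella oxytoca — 5 left.
Urease -: all 5 remaining candidates are consistent.
Gas +: all 5 remaining candidates are consistent.
lysine decarboxylase +: excludes Citrobacter koseri, Citrobacter freundii, Enterobacter cloacae — 2 left.
Two candidates remain: Escherichia coli and Klebsiella aerogenes.
  Lac: + vs + — same for both, does not separate.
  Voges-Proskauer: Escherichia coli -, Klebsiella aerogenes + — discriminates.
  MR: Escherichia coli +, Klebsiella aerogenes - — discriminates.
  ADH: V vs - — variable for at least one, does not separate.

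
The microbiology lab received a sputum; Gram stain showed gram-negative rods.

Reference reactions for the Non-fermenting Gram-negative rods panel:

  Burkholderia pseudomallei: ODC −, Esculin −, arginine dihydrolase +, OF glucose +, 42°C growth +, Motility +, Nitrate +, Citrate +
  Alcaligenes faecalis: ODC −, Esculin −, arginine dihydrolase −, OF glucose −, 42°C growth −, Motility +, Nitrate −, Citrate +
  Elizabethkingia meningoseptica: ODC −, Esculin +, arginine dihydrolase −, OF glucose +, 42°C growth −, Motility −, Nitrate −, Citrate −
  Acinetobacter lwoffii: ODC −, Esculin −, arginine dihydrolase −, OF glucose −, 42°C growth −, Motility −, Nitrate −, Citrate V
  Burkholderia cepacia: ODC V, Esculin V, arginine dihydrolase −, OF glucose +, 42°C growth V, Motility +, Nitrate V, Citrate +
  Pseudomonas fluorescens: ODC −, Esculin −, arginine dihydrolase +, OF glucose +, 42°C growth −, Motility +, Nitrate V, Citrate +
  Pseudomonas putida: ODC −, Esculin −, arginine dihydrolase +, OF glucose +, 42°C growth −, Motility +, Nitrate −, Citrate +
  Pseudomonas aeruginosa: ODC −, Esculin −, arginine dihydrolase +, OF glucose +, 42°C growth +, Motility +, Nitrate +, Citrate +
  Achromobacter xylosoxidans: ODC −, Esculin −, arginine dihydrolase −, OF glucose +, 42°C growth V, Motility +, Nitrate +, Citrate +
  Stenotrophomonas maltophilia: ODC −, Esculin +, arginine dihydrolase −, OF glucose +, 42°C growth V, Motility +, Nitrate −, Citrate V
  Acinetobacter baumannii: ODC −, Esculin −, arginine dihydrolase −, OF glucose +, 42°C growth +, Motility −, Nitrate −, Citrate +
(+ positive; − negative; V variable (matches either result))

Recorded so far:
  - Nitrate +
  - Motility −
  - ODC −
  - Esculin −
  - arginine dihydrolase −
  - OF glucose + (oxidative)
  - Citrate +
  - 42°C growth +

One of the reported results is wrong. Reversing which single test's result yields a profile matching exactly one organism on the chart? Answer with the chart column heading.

Nitrate

As reported, no row in the chart matches all 8 reactions.
Reversing Nitrate (to −) → unique match: Acinetobacter baumannii.
Reversing Esculin → still no organism matches.
Reversing OF glucose → still no organism matches.
Reversing ODC → still no organism matches.
Reversing Citrate → still no organism matches.
Reversing Motility → 2 organisms match (not unique).
Reversing 42°C growth → still no organism matches.
Reversing arginine dihydrolase → still no organism matches.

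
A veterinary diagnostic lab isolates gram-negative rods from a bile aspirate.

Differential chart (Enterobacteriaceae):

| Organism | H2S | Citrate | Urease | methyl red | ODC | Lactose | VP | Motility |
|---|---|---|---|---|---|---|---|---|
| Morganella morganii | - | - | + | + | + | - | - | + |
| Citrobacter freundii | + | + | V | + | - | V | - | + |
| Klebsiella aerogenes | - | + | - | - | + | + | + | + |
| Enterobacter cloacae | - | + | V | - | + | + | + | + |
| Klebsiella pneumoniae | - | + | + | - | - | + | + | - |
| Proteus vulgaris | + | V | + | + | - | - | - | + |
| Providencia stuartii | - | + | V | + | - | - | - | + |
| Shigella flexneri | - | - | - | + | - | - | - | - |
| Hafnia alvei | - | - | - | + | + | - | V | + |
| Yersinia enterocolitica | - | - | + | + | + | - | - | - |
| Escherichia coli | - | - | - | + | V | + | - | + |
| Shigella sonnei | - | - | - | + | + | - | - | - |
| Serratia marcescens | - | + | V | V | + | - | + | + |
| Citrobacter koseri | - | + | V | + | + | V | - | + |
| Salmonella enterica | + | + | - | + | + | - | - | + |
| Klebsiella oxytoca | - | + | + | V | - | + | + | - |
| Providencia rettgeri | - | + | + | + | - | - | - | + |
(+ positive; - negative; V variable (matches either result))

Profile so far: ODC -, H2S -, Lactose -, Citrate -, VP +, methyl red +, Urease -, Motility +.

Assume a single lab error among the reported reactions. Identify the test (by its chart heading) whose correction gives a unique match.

ODC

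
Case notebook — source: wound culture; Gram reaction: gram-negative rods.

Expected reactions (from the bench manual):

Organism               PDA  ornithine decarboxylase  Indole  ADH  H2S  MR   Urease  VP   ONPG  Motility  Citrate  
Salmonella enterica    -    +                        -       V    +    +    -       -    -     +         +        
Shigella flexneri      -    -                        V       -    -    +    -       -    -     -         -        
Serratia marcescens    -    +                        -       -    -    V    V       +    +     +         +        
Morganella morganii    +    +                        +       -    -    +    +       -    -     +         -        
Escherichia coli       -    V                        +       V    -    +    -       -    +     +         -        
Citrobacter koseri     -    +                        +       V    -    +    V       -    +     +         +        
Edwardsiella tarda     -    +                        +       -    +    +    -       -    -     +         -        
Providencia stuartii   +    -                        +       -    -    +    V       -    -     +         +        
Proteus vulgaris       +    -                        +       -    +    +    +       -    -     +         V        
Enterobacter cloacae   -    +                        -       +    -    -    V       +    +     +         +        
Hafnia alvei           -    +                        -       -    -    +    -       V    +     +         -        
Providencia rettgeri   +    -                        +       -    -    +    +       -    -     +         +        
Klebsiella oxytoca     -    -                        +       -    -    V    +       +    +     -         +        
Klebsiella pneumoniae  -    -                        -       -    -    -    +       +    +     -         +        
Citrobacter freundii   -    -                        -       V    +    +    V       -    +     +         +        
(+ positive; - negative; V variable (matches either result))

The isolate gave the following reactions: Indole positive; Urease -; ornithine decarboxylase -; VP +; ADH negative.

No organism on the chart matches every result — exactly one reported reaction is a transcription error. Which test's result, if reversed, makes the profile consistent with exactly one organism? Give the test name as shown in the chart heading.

As reported, no row in the chart matches all 5 reactions.
Reversing Indole → still no organism matches.
Reversing VP → 3 organisms match (not unique).
Reversing ornithine decarboxylase → still no organism matches.
Reversing Urease (to +) → unique match: Klebsiella oxytoca.
Reversing ADH → still no organism matches.

Urease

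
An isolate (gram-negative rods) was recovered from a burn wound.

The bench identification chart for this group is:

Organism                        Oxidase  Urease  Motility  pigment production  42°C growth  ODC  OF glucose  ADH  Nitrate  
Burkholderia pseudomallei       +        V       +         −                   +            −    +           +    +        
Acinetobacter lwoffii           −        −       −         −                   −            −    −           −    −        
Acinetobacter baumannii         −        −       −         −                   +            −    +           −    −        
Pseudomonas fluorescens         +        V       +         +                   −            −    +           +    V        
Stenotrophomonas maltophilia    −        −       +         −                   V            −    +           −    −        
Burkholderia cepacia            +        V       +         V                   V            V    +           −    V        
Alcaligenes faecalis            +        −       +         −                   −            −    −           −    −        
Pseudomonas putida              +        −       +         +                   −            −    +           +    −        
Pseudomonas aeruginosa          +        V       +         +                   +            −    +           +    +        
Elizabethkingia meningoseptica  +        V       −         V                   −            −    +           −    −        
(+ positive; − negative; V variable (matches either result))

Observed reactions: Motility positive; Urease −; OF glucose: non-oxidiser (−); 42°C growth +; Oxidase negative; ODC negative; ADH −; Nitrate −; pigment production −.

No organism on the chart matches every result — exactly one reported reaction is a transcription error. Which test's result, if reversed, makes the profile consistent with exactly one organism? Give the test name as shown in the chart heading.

OF glucose

As reported, no row in the chart matches all 9 reactions.
Reversing pigment production → still no organism matches.
Reversing Motility → still no organism matches.
Reversing Urease → still no organism matches.
Reversing ADH → still no organism matches.
Reversing ODC → still no organism matches.
Reversing Oxidase → still no organism matches.
Reversing 42°C growth → still no organism matches.
Reversing OF glucose (to +) → unique match: Stenotrophomonas maltophilia.
Reversing Nitrate → still no organism matches.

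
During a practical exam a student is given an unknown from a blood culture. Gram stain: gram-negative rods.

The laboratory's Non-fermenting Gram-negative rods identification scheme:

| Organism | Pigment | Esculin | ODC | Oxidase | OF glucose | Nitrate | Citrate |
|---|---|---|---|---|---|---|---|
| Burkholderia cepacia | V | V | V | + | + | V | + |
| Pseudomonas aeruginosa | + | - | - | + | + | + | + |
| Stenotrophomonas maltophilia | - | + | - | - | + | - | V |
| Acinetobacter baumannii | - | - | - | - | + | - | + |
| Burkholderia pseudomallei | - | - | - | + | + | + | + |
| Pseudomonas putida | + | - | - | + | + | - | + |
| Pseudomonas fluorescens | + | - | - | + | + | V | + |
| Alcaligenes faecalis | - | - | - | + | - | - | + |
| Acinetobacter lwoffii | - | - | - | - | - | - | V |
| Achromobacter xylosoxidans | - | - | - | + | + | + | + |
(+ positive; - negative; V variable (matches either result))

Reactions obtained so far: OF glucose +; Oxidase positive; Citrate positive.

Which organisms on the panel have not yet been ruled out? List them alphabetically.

Oxidase +: excludes Stenotrophomonas maltophilia, Acinetobacter baumannii, Acinetobacter lwoffii — 7 left.
OF glucose +: excludes Alcaligenes faecalis — 6 left.
Citrate +: all 6 remaining candidates are consistent.

Achromobacter xylosoxidans, Burkholderia cepacia, Burkholderia pseudomallei, Pseudomonas aeruginosa, Pseudomonas fluorescens, Pseudomonas putida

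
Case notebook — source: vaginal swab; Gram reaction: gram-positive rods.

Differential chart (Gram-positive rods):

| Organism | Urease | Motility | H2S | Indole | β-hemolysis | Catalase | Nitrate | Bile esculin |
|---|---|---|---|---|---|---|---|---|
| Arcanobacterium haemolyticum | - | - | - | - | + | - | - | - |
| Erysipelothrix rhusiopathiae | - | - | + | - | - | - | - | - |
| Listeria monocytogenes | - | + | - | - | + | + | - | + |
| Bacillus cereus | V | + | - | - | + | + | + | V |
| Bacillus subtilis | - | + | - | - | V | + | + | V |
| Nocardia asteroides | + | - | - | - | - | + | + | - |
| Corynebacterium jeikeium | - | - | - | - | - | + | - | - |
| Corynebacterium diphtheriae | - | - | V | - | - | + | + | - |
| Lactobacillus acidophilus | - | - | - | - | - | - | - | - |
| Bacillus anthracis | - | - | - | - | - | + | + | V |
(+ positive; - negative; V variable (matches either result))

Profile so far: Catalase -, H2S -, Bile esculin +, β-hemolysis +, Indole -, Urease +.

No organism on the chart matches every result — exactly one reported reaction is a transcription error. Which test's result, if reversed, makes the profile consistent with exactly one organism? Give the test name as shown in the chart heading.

Catalase

As reported, no row in the chart matches all 6 reactions.
Reversing β-hemolysis → still no organism matches.
Reversing Bile esculin → still no organism matches.
Reversing Indole → still no organism matches.
Reversing Catalase (to +) → unique match: Bacillus cereus.
Reversing H2S → still no organism matches.
Reversing Urease → still no organism matches.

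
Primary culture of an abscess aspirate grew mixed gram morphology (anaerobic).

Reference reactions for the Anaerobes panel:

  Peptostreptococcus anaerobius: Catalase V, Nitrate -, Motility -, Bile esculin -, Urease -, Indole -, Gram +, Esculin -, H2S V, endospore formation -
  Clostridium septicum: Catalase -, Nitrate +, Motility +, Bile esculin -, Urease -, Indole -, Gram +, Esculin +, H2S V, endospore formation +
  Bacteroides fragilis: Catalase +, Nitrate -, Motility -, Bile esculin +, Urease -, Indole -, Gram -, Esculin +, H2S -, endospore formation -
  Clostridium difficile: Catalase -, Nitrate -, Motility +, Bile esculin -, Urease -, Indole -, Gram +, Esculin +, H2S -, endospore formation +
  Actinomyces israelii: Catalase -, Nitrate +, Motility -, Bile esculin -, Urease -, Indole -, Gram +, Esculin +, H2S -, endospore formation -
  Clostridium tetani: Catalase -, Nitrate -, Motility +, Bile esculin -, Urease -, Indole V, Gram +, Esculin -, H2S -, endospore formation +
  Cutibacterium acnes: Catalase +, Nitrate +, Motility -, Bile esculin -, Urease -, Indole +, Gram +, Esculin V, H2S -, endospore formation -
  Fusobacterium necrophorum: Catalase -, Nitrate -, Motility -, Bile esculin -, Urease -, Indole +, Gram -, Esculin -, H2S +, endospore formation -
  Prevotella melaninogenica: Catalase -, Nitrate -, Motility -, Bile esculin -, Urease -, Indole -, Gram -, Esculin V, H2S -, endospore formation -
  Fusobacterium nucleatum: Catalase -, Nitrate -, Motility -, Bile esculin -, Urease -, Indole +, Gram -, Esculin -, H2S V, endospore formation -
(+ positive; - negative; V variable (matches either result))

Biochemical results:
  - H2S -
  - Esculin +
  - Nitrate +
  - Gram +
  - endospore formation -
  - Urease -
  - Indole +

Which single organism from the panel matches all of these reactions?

Cutibacterium acnes

Gram +: excludes Bacteroides fragilis, Fusobacterium necrophorum, Prevotella melaninogenica, Fusobacterium nucleatum — 6 left.
Urease -: all 6 remaining candidates are consistent.
H2S -: all 6 remaining candidates are consistent.
Nitrate +: excludes Peptostreptococcus anaerobius, Clostridium difficile, Clostridium tetani — 3 left.
Esculin +: all 3 remaining candidates are consistent.
Indole +: excludes Clostridium septicum, Actinomyces israelii — 1 left.
endospore formation -: the one remaining candidate is consistent.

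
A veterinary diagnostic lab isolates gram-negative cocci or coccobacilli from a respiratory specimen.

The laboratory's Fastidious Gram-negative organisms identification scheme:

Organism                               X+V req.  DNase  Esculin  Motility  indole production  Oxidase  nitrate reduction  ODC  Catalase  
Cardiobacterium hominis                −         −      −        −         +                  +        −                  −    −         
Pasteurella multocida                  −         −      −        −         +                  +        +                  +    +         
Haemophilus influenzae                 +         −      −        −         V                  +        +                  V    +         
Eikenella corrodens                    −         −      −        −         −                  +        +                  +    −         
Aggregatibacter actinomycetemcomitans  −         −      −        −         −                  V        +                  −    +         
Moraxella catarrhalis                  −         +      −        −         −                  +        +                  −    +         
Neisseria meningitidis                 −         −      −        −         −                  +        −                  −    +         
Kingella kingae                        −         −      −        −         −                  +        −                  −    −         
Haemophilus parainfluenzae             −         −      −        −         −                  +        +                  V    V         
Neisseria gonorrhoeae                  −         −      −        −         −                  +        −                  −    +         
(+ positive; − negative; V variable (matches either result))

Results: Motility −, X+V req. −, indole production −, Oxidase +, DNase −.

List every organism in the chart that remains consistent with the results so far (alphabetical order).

Aggregatibacter actinomycetemcomitans, Eikenella corrodens, Haemophilus parainfluenzae, Kingella kingae, Neisseria gonorrhoeae, Neisseria meningitidis

DNase −: excludes Moraxella catarrhalis — 9 left.
Oxidase +: all 9 remaining candidates are consistent.
indole production −: excludes Cardiobacterium hominis, Pasteurella multocida — 7 left.
Motility −: all 7 remaining candidates are consistent.
X+V req. −: excludes Haemophilus influenzae — 6 left.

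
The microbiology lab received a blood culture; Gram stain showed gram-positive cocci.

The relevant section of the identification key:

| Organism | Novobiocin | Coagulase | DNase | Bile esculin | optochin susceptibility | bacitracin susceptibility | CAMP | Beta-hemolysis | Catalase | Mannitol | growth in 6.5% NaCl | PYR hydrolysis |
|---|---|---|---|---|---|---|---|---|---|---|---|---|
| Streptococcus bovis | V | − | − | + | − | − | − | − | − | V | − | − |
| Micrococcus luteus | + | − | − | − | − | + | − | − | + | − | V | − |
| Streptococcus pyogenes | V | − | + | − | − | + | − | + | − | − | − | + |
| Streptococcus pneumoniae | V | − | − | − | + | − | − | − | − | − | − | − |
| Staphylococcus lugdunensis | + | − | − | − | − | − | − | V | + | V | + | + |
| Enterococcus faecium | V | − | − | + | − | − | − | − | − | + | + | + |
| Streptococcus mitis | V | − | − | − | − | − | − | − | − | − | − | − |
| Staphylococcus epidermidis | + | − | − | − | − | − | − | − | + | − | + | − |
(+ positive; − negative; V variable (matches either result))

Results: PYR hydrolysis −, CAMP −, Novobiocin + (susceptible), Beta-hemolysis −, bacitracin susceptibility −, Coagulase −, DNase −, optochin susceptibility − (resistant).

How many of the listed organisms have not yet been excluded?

3

Coagulase −: all 8 remaining candidates are consistent.
bacitracin susceptibility −: excludes Micrococcus luteus, Streptococcus pyogenes — 6 left.
optochin susceptibility −: excludes Streptococcus pneumoniae — 5 left.
Beta-hemolysis −: all 5 remaining candidates are consistent.
DNase −: all 5 remaining candidates are consistent.
CAMP −: all 5 remaining candidates are consistent.
Novobiocin +: all 5 remaining candidates are consistent.
PYR hydrolysis −: excludes Staphylococcus lugdunensis, Enterococcus faecium — 3 left.
Still consistent: Staphylococcus epidermidis, Streptococcus bovis, Streptococcus mitis.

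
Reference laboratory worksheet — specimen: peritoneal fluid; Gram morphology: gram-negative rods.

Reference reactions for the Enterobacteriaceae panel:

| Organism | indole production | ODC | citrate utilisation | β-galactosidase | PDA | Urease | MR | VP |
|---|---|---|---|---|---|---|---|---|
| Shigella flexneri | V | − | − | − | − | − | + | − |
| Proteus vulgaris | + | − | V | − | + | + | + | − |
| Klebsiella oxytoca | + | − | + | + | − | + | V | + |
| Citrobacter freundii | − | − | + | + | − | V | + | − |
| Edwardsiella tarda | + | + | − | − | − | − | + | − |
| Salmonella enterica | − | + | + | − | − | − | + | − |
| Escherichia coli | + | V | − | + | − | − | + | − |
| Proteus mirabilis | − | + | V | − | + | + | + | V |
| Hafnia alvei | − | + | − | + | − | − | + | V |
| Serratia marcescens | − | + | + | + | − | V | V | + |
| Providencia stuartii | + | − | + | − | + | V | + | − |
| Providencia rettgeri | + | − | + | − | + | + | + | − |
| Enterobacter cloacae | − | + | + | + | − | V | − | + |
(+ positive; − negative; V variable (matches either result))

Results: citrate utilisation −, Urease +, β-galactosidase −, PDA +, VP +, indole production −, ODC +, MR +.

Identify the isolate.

Proteus mirabilis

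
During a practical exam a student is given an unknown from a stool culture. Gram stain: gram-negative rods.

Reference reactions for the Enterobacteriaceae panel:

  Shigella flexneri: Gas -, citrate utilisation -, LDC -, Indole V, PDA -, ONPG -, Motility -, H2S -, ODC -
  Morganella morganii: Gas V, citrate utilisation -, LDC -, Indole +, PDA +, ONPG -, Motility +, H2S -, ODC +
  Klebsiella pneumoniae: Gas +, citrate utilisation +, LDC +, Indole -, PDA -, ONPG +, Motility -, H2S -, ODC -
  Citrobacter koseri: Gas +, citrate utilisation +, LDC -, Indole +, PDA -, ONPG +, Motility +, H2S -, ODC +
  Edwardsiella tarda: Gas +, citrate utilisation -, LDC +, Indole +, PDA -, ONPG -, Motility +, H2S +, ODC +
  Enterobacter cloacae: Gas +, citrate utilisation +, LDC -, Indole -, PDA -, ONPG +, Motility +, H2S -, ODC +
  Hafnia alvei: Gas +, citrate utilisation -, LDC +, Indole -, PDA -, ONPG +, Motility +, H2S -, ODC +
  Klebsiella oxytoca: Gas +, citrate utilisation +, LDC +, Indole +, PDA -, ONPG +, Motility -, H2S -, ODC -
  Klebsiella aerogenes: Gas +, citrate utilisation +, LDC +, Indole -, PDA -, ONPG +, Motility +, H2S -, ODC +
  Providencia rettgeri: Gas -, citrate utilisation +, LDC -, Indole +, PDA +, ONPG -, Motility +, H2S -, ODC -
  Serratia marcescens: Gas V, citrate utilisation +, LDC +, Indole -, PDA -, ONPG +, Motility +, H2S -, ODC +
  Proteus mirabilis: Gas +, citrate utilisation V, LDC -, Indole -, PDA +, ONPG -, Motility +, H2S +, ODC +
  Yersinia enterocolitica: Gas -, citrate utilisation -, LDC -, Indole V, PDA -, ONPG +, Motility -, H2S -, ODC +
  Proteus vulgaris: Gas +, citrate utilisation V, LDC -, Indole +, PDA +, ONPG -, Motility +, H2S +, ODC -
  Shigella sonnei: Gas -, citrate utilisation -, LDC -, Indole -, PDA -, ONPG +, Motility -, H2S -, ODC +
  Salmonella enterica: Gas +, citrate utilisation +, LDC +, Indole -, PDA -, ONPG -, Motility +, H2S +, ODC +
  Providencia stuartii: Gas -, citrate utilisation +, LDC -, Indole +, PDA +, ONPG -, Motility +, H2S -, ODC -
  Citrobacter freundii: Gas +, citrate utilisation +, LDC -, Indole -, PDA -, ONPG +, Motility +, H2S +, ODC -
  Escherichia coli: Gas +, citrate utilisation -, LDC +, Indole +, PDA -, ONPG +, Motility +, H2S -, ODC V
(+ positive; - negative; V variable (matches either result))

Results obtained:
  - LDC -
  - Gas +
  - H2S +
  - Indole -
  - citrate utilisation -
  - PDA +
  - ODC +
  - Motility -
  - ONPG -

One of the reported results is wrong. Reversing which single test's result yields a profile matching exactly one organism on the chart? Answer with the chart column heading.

As reported, no row in the chart matches all 9 reactions.
Reversing Gas → still no organism matches.
Reversing ONPG → still no organism matches.
Reversing citrate utilisation → still no organism matches.
Reversing ODC → still no organism matches.
Reversing PDA → still no organism matches.
Reversing Motility (to +) → unique match: Proteus mirabilis.
Reversing Indole → still no organism matches.
Reversing LDC → still no organism matches.
Reversing H2S → still no organism matches.

Motility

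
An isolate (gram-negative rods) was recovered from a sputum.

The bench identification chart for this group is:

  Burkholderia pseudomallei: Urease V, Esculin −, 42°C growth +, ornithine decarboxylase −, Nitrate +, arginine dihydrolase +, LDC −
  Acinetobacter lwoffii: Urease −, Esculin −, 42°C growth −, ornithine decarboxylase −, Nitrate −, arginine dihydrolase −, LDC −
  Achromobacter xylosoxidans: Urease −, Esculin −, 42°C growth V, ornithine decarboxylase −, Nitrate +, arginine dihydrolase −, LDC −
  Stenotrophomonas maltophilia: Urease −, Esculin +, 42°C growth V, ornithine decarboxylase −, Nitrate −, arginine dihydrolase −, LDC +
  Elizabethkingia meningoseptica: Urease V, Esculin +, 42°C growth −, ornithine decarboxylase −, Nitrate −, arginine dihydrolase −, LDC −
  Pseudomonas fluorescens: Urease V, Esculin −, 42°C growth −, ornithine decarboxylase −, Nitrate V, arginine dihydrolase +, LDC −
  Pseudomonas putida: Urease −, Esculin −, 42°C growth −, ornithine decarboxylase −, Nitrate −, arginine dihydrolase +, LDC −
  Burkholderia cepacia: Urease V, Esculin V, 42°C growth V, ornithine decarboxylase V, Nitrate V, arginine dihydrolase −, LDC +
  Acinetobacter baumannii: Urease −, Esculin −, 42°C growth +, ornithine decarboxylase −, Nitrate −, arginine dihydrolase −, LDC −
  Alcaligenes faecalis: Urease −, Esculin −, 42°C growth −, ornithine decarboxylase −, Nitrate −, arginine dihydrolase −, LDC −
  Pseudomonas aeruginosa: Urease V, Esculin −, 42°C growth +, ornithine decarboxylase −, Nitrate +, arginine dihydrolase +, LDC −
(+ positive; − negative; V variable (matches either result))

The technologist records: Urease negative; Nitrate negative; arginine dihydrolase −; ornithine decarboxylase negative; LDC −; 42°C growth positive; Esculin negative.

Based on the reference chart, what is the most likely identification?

Acinetobacter baumannii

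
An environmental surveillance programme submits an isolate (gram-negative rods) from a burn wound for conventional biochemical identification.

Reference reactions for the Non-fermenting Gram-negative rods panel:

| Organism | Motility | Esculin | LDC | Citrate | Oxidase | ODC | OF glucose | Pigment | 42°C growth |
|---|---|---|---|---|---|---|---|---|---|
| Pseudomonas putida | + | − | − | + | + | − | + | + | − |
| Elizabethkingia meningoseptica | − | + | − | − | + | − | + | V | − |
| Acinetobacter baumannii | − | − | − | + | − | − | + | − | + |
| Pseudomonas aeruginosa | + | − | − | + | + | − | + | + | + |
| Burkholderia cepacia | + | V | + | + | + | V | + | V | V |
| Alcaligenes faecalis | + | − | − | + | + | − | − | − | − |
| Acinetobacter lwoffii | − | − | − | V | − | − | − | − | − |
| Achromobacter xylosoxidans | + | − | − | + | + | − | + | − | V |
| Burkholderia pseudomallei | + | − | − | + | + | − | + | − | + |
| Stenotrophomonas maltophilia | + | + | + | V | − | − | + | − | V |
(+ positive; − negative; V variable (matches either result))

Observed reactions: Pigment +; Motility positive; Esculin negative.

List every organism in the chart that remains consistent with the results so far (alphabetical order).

Burkholderia cepacia, Pseudomonas aeruginosa, Pseudomonas putida

Esculin −: excludes Elizabethkingia meningoseptica, Stenotrophomonas maltophilia — 8 left.
Pigment +: excludes 5 organisms — 3 left.
Motility +: all 3 remaining candidates are consistent.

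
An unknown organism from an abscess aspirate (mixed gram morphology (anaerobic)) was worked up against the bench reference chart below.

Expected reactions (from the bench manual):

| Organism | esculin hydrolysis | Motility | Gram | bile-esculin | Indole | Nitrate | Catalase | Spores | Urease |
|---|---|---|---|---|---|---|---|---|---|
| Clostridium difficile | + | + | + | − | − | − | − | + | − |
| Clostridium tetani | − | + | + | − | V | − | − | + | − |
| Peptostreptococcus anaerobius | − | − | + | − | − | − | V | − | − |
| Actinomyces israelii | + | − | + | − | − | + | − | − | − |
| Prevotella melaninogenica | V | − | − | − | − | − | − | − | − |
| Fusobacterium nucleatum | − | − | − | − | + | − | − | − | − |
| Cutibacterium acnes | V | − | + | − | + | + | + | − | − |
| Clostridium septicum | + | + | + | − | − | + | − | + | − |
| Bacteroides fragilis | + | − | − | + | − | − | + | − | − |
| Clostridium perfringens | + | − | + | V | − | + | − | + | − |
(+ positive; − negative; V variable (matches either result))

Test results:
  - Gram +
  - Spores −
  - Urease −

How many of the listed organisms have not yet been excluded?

Gram +: excludes Prevotella melaninogenica, Fusobacterium nucleatum, Bacteroides fragilis — 7 left.
Spores −: excludes Clostridium difficile, Clostridium tetani, Clostridium septicum, Clostridium perfringens — 3 left.
Urease −: all 3 remaining candidates are consistent.
Still consistent: Actinomyces israelii, Cutibacterium acnes, Peptostreptococcus anaerobius.

3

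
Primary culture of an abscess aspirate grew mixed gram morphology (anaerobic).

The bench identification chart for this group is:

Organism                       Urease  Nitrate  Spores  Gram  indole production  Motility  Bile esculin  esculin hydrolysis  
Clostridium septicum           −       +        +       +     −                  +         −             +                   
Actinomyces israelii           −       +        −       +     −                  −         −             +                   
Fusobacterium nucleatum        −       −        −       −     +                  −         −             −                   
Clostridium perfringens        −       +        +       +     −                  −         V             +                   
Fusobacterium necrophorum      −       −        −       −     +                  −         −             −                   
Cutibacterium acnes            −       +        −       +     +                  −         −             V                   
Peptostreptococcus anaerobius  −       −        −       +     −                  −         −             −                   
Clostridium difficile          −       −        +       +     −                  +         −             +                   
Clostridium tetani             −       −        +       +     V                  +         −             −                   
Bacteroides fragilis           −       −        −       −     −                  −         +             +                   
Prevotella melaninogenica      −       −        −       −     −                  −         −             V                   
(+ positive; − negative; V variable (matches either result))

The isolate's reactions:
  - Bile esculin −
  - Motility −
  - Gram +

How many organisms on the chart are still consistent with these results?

4

Bile esculin −: excludes Bacteroides fragilis — 10 left.
Gram +: excludes Fusobacterium nucleatum, Fusobacterium necrophorum, Prevotella melaninogenica — 7 left.
Motility −: excludes Clostridium septicum, Clostridium difficile, Clostridium tetani — 4 left.
Still consistent: Actinomyces israelii, Clostridium perfringens, Cutibacterium acnes, Peptostreptococcus anaerobius.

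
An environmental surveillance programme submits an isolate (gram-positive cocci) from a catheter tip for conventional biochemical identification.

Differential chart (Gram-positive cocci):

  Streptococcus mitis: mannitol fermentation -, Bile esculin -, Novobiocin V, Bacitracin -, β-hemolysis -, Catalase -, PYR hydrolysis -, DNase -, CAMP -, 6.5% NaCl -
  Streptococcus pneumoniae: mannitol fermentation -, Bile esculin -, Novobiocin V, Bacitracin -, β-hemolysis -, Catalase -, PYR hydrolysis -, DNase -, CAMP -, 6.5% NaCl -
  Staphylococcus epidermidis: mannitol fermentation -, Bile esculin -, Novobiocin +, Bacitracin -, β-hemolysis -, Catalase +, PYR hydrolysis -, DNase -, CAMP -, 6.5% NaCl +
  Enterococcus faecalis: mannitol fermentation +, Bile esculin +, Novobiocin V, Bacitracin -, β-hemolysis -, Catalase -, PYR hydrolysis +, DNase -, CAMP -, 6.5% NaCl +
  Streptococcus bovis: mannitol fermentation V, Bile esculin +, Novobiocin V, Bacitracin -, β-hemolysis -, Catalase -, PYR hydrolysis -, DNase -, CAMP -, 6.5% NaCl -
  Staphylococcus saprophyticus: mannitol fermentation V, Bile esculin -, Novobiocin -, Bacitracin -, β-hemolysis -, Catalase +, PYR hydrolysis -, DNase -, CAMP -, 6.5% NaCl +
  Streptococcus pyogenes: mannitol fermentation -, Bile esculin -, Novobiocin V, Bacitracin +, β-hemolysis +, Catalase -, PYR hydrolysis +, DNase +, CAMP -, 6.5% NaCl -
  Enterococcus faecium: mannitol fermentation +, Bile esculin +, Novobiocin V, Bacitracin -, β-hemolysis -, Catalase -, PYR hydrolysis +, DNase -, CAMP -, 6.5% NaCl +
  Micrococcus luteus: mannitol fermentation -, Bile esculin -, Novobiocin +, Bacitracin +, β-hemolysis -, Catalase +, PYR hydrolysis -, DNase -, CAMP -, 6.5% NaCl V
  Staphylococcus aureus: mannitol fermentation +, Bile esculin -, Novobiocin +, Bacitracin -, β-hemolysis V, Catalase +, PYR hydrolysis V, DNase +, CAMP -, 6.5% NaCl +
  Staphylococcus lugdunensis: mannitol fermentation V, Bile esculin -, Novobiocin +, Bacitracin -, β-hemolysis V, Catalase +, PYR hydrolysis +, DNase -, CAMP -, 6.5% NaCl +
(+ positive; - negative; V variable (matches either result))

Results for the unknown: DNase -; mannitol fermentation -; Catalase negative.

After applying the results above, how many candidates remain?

3

mannitol fermentation -: excludes Enterococcus faecalis, Enterococcus faecium, Staphylococcus aureus — 8 left.
Catalase -: excludes Staphylococcus epidermidis, Staphylococcus saprophyticus, Micrococcus luteus, Staphylococcus lugdunensis — 4 left.
DNase -: excludes Streptococcus pyogenes — 3 left.
Still consistent: Streptococcus bovis, Streptococcus mitis, Streptococcus pneumoniae.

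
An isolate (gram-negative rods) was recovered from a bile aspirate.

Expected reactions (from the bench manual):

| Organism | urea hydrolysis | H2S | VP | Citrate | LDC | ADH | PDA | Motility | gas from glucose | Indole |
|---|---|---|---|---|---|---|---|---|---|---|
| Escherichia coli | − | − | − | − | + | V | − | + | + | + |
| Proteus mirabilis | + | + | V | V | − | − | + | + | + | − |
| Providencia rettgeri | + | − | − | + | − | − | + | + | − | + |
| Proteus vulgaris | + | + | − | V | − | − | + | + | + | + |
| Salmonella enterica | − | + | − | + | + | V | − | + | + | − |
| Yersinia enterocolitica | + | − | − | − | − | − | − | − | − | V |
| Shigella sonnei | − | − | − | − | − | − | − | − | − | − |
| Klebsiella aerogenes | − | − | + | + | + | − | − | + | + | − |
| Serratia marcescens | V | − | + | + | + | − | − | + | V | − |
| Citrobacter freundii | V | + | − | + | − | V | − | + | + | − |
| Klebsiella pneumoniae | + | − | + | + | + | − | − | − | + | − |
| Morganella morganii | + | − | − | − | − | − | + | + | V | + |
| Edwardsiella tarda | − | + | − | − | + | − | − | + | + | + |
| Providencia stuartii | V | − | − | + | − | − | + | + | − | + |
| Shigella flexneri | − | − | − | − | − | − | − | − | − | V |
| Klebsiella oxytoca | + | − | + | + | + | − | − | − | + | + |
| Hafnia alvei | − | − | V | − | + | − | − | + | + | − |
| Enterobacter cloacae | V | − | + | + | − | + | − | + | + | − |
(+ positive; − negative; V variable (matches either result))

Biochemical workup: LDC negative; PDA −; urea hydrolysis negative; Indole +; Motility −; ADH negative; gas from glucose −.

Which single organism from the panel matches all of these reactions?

gas from glucose −: excludes 11 organisms — 7 left.
Indole +: excludes Shigella sonnei, Serratia marcescens — 5 left.
Motility −: excludes Providencia rettgeri, Morganella morganii, Providencia stuartii — 2 left.
LDC −: all 2 remaining candidates are consistent.
ADH −: all 2 remaining candidates are consistent.
PDA −: all 2 remaining candidates are consistent.
urea hydrolysis −: excludes Yersinia enterocolitica — 1 left.

Shigella flexneri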